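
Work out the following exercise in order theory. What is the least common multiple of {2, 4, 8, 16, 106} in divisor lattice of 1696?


In a divisor lattice, join = lcm (least common multiple).
Compute lcm iteratively: start with first element, then lcm(current, next).
Elements: [2, 4, 8, 16, 106]
lcm(2,4) = 4
lcm(4,8) = 8
lcm(8,16) = 16
lcm(16,106) = 848
Final lcm = 848


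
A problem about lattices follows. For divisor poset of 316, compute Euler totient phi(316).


phi(n) = n * prod_{p|n} (1 - 1/p).
Prime divisors of 316: [2, 79]
phi(316) = 316 * (1 - 1/2) * (1 - 1/79)
phi(316) = 156


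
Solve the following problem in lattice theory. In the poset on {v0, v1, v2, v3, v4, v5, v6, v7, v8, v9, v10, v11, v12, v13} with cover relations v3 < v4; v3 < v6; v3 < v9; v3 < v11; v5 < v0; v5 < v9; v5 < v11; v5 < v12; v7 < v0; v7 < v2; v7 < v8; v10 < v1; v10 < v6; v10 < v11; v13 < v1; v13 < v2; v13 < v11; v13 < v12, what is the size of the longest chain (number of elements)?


A chain is a totally ordered subset; we count the number of elements in a maximum chain.
Compute, for each element x, the size of the longest chain ending at x:
  v3: 1
  v5: 1
  v7: 1
  v10: 1
  v13: 1
  v4: 2
  ...
A maximum chain: v5 < v0
Number of elements in the longest chain: 2


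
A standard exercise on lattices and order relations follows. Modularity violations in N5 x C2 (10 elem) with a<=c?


Modular law: if a <= c then a v (b ^ c) = (a v b) ^ c.
Check all triples (a,b,c) with a <= c among 10 elements.
  e.g. a=(a,0), b=(c,0), c=(b,0): lhs=(a,0) != rhs=(b,0)
  e.g. a=(a,0), b=(c,1), c=(b,0): lhs=(a,0) != rhs=(b,0)
Total violating triples: 6


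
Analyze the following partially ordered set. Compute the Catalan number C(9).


C(n) = C(2n, n) / (n+1).
C(18, 9) = 48620
C(9) = 48620 / 10 = 4862


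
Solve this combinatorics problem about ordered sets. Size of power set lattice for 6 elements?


Power set = 2^n.
2^6 = 64


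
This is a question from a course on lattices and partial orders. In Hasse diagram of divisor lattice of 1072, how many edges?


A cover relation a -< b holds when a < b with no c strictly between.
Cover relations:
  1 -< 2
  1 -< 67
  2 -< 4
  2 -< 134
  4 -< 8
  4 -< 268
  8 -< 16
  8 -< 536
  ...5 more
Total: 13


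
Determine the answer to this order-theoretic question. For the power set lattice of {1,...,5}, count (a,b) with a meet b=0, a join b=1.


Complement pair (a,b): a meet b = bottom, a join b = top.
Here: A intersect B = {} and A union B = {1,...,5}.
Pairs found: ({},{1,2,3,4,5}), ({1},{2,3,4,5}), ({2},{1,3,4,5}), ({3},{1,2,4,5}), ... (28 more)
Total ordered pairs: 32


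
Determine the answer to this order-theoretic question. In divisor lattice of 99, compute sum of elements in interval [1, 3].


Interval [1,3] in divisors of 99: [1, 3]
Sum = 4


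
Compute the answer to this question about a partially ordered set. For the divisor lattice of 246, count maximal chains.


A maximal chain goes from the minimum element to a maximal element via cover relations.
Counting all min-to-max paths in the cover graph.
Total maximal chains: 6


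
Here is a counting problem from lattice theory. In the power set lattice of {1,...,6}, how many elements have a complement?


An element a is complemented if some b has a meet b = bottom, a join b = top.
every subset A has complement S\A, so all elements are complemented.
Complemented elements: {}, {1}, {2}, {3}, {4}, {5}, ... (58 more)
Count: 64


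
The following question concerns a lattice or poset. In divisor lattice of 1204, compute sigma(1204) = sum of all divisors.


sigma(n) = sum of divisors.
Divisors of 1204: [1, 2, 4, 7, 14, 28, 43, 86, 172, 301, 602, 1204]
Sum = 2464


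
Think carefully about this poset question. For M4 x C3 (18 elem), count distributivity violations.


Distributive law: a ^ (b v c) = (a ^ b) v (a ^ c).
Check all 18^3 = 5832 ordered triples (a,b,c).
  e.g. a=(a1,0), b=(a2,0), c=(a3,0): lhs=(a1,0) != rhs=(0,0)
  e.g. a=(a1,0), b=(a2,0), c=(a3,1): lhs=(a1,0) != rhs=(0,0)
Total violating triples: 648


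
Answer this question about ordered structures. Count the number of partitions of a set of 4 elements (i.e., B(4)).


B(n) = number of set partitions of an n-element set.
B(n) satisfies the recurrence: B(n+1) = sum_k C(n,k)*B(k).
B(4) = 15


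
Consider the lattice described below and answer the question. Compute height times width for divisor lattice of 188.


Height = length of longest chain minus 1; width = size of largest antichain.
A maximum chain: 1 | 47 | 94 | 188  (height 3).
A maximum antichain: {2, 47}  (width 2).
Product = 3 * 2 = 6


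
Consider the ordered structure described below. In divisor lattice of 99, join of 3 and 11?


In a divisor lattice, join = lcm (least common multiple).
gcd(3,11) = 1
lcm(3,11) = 3*11/gcd = 33/1 = 33


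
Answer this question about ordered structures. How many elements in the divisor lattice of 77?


Divisors of 77: [1, 7, 11, 77]
Count: 4


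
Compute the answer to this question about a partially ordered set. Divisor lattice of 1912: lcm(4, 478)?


Join=lcm.
gcd(4,478)=2
lcm=956


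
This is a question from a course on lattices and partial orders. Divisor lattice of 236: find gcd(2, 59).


In a divisor lattice, meet = gcd (greatest common divisor).
By Euclidean algorithm or factoring: gcd(2,59) = 1


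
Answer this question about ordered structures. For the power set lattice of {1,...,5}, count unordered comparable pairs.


A comparable pair {a,b} has a < b or b < a in the order.
Count unordered pairs where one element is strictly below the other.
Examples: {{},{1}}, {{},{2}}, {{},{3}}, {{},{4}}, ...
Total comparable pairs: 211


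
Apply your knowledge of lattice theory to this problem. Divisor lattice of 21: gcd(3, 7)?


Meet=gcd.
gcd(3,7)=1


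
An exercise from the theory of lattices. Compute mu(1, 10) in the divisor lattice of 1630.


In a divisor lattice, mu(a,b) = mu(b/a) where mu is the classical Mobius function.
b/a = 10/1 = 10
Prime factorization of 10: primes [2, 5]
10 is squarefree with 2 prime factor(s), so mu(10) = (-1)^2 = 1


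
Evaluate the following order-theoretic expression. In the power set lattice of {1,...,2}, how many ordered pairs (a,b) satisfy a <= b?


The order relation is {(a,b) : a <= b}, reflexive so it includes (a,a).
Examples: ({},{}), ({},{1,2}), ({},{1}), ({},{2}), ({1,2},{1,2}), ...
Total ordered pairs: 9


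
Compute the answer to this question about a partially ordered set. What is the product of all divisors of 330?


Divisors of 330: [1, 2, 3, 5, 6, 10, 11, 15, 22, 30, 33, 55, 66, 110, 165, 330]
Product = n^(d(n)/2) = 330^(16/2)
Product = 140640861824100000000


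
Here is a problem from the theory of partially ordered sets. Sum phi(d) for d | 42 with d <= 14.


Divisors of 42 up to 14: [1, 2, 3, 6, 7, 14]
phi values: [1, 1, 2, 2, 6, 6]
Sum = 18


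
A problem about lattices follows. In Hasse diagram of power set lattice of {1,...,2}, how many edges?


A cover relation a -< b holds when a < b with no c strictly between.
Cover relations:
  {} -< {1}
  {} -< {2}
  {1} -< {1,2}
  {2} -< {1,2}
Total: 4


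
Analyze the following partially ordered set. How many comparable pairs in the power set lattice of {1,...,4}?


A comparable pair {a,b} has a < b or b < a in the order.
Count unordered pairs where one element is strictly below the other.
Examples: {{},{1}}, {{},{2}}, {{},{3}}, {{},{4}}, ...
Total comparable pairs: 65


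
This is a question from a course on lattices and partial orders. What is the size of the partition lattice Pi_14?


B(n) = number of set partitions of an n-element set.
B(n) satisfies the recurrence: B(n+1) = sum_k C(n,k)*B(k).
B(14) = 190899322


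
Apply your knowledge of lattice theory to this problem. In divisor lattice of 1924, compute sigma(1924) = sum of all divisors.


sigma(n) = sum of divisors.
Divisors of 1924: [1, 2, 4, 13, 26, 37, 52, 74, 148, 481, 962, 1924]
Sum = 3724


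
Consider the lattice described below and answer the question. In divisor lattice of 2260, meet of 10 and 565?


In a divisor lattice, meet = gcd (greatest common divisor).
By Euclidean algorithm or factoring: gcd(10,565) = 5


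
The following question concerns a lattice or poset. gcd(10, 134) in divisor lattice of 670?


Meet=gcd.
gcd(10,134)=2


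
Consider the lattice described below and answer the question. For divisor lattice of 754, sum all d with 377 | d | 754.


Interval [377,754] in divisors of 754: [377, 754]
Sum = 1131


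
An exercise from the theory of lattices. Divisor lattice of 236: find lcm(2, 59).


In a divisor lattice, join = lcm (least common multiple).
gcd(2,59) = 1
lcm(2,59) = 2*59/gcd = 118/1 = 118


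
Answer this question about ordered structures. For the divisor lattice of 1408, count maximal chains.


A maximal chain goes from the minimum element to a maximal element via cover relations.
Counting all min-to-max paths in the cover graph.
Total maximal chains: 8


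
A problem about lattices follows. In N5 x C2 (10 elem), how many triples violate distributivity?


Distributive law: a ^ (b v c) = (a ^ b) v (a ^ c).
Check all 10^3 = 1000 ordered triples (a,b,c).
  e.g. a=(b,0), b=(a,0), c=(c,0): lhs=(b,0) != rhs=(a,0)
  e.g. a=(b,0), b=(a,0), c=(c,1): lhs=(b,0) != rhs=(a,0)
Total violating triples: 16


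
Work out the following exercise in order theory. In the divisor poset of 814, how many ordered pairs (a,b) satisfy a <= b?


The order relation is {(a,b) : a <= b}, reflexive so it includes (a,a).
Examples: (1,1), (1,11), (1,2), (1,22), (1,37), ...
Total ordered pairs: 27


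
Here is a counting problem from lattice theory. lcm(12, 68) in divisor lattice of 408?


Join=lcm.
gcd(12,68)=4
lcm=204


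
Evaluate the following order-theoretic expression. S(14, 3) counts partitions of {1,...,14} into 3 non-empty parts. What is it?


S(n,k) = k*S(n-1,k) + S(n-1,k-1).
S(13,3) = 261625, S(13,2) = 4095
S(14,3) = 3*261625 + 4095 = 784875 + 4095
S(14,3) = 788970


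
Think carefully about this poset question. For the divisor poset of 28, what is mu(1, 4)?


In a divisor lattice, mu(a,b) = mu(b/a) where mu is the classical Mobius function.
b/a = 4/1 = 4
Prime factorization of 4: primes [2]
4 is not squarefree, so mu(4) = 0


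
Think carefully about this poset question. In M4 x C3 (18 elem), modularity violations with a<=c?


Modular law: if a <= c then a v (b ^ c) = (a v b) ^ c.
Check all triples (a,b,c) with a <= c among 18 elements.
This lattice is modular (diamonds M_m and their chain-products are modular).
Total violating triples: 0


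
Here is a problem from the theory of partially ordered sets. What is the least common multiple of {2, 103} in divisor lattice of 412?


In a divisor lattice, join = lcm (least common multiple).
Compute lcm iteratively: start with first element, then lcm(current, next).
Elements: [2, 103]
lcm(2,103) = 206
Final lcm = 206


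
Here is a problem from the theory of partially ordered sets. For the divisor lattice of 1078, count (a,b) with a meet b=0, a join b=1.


Complement pair (a,b): a meet b = bottom, a join b = top.
Here: gcd(a,b)=1 and lcm(a,b)=1078, i.e. a*b=1078 with a,b coprime.
Pairs found: (1,1078), (2,539), (11,98), (22,49), ... (4 more)
Total ordered pairs: 8


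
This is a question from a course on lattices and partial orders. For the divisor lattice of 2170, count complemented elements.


An element a is complemented if some b has a meet b = bottom, a join b = top.
a is complemented iff gcd(a, n/a)=1, i.e. a is a unitary divisor of 2170.
Complemented elements: 1, 2, 5, 7, 10, 14, ... (10 more)
Count: 16


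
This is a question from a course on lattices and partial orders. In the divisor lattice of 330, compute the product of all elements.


Divisors of 330: [1, 2, 3, 5, 6, 10, 11, 15, 22, 30, 33, 55, 66, 110, 165, 330]
Product = n^(d(n)/2) = 330^(16/2)
Product = 140640861824100000000


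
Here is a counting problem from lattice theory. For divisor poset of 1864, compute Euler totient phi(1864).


phi(n) = n * prod_{p|n} (1 - 1/p).
Prime divisors of 1864: [2, 233]
phi(1864) = 1864 * (1 - 1/2) * (1 - 1/233)
phi(1864) = 928


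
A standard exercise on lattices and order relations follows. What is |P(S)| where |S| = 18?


Power set = 2^n.
2^18 = 262144


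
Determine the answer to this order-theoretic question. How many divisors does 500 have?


Divisors of 500: [1, 2, 4, 5, 10, 20, 25, 50, 100, 125, 250, 500]
Count: 12


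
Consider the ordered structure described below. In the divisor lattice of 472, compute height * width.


Height = length of longest chain minus 1; width = size of largest antichain.
A maximum chain: 1 | 59 | 118 | 236 | 472  (height 4).
A maximum antichain: {2, 59}  (width 2).
Product = 4 * 2 = 8


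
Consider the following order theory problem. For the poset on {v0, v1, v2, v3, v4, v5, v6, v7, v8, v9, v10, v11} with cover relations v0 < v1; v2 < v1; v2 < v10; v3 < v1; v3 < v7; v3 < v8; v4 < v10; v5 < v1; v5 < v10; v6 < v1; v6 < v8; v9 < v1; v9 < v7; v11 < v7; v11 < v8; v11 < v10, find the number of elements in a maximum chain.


A chain is a totally ordered subset; we count the number of elements in a maximum chain.
Compute, for each element x, the size of the longest chain ending at x:
  v0: 1
  v2: 1
  v3: 1
  v4: 1
  v5: 1
  v6: 1
  ...
A maximum chain: v0 < v1
Number of elements in the longest chain: 2


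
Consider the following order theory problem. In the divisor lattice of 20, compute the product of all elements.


Divisors of 20: [1, 2, 4, 5, 10, 20]
Product = n^(d(n)/2) = 20^(6/2)
Product = 8000


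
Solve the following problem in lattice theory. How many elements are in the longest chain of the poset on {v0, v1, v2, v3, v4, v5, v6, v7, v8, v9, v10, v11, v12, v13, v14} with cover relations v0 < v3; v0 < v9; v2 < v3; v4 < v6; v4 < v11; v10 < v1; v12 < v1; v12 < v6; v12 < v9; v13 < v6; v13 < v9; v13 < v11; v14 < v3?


A chain is a totally ordered subset; we count the number of elements in a maximum chain.
Compute, for each element x, the size of the longest chain ending at x:
  v0: 1
  v2: 1
  v4: 1
  v5: 1
  v7: 1
  v8: 1
  ...
A maximum chain: v10 < v1
Number of elements in the longest chain: 2


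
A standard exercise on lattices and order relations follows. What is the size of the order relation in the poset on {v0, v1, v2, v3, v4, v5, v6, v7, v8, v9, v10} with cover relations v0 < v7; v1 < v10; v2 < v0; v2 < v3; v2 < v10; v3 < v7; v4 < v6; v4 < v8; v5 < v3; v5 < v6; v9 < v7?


The order relation is {(a,b) : a <= b}, reflexive so it includes (a,a).
Examples: (v0,v0), (v0,v7), (v1,v1), (v1,v10), (v10,v10), ...
Total ordered pairs: 24


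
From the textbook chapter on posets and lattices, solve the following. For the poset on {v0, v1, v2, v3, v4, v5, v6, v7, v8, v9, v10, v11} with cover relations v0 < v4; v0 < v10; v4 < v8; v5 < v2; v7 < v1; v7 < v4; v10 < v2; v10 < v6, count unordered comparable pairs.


A comparable pair {a,b} has a < b or b < a in the order.
Count unordered pairs where one element is strictly below the other.
Examples: {v0,v2}, {v0,v4}, {v0,v6}, {v0,v8}, ...
Total comparable pairs: 12


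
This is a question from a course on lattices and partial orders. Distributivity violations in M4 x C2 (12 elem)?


Distributive law: a ^ (b v c) = (a ^ b) v (a ^ c).
Check all 12^3 = 1728 ordered triples (a,b,c).
  e.g. a=(a1,0), b=(a2,0), c=(a3,0): lhs=(a1,0) != rhs=(0,0)
  e.g. a=(a1,0), b=(a2,0), c=(a3,1): lhs=(a1,0) != rhs=(0,0)
Total violating triples: 192


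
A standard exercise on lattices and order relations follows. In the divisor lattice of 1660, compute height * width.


Height = length of longest chain minus 1; width = size of largest antichain.
A maximum chain: 1 | 83 | 415 | 830 | 1660  (height 4).
A maximum antichain: {4, 10, 166, 415}  (width 4).
Product = 4 * 4 = 16


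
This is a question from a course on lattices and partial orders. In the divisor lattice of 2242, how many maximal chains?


A maximal chain goes from the minimum element to a maximal element via cover relations.
Counting all min-to-max paths in the cover graph.
Total maximal chains: 6


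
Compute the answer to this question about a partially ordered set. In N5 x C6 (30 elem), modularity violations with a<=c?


Modular law: if a <= c then a v (b ^ c) = (a v b) ^ c.
Check all triples (a,b,c) with a <= c among 30 elements.
  e.g. a=(a,0), b=(c,0), c=(b,0): lhs=(a,0) != rhs=(b,0)
  e.g. a=(a,0), b=(c,1), c=(b,0): lhs=(a,0) != rhs=(b,0)
Total violating triples: 126


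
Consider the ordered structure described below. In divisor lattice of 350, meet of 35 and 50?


In a divisor lattice, meet = gcd (greatest common divisor).
By Euclidean algorithm or factoring: gcd(35,50) = 5


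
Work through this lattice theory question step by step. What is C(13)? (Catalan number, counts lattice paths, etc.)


C(n) = C(2n, n) / (n+1).
C(26, 13) = 10400600
C(13) = 10400600 / 14 = 742900


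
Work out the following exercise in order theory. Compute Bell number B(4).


B(n) = number of set partitions of an n-element set.
B(n) satisfies the recurrence: B(n+1) = sum_k C(n,k)*B(k).
B(4) = 15


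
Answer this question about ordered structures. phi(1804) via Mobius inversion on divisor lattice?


phi(n) = n * prod_{p|n} (1 - 1/p).
Prime divisors of 1804: [2, 11, 41]
phi(1804) = 1804 * (1 - 1/2) * (1 - 1/11) * (1 - 1/41)
phi(1804) = 800


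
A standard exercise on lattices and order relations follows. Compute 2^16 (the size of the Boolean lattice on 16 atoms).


Power set = 2^n.
2^16 = 65536


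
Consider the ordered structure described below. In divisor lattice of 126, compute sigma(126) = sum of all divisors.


sigma(n) = sum of divisors.
Divisors of 126: [1, 2, 3, 6, 7, 9, 14, 18, 21, 42, 63, 126]
Sum = 312


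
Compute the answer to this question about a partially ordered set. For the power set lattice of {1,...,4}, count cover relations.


A cover relation a -< b holds when a < b with no c strictly between.
Cover relations:
  {} -< {1}
  {} -< {2}
  {} -< {3}
  {} -< {4}
  {1} -< {1,2}
  {1} -< {1,3}
  {1} -< {1,4}
  {2} -< {1,2}
  ...24 more
Total: 32


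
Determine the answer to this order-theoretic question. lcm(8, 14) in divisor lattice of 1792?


Join=lcm.
gcd(8,14)=2
lcm=56


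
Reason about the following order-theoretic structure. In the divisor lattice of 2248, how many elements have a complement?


An element a is complemented if some b has a meet b = bottom, a join b = top.
a is complemented iff gcd(a, n/a)=1, i.e. a is a unitary divisor of 2248.
Complemented elements: 1, 8, 281, 2248
Count: 4


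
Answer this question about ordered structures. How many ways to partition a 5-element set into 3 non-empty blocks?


S(n,k) = k*S(n-1,k) + S(n-1,k-1).
S(4,3) = 6, S(4,2) = 7
S(5,3) = 3*6 + 7 = 18 + 7
S(5,3) = 25


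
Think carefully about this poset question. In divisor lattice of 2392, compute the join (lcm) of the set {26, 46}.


In a divisor lattice, join = lcm (least common multiple).
Compute lcm iteratively: start with first element, then lcm(current, next).
Elements: [26, 46]
lcm(26,46) = 598
Final lcm = 598


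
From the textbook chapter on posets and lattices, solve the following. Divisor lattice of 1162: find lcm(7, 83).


In a divisor lattice, join = lcm (least common multiple).
gcd(7,83) = 1
lcm(7,83) = 7*83/gcd = 581/1 = 581


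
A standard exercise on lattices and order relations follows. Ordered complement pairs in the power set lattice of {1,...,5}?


Complement pair (a,b): a meet b = bottom, a join b = top.
Here: A intersect B = {} and A union B = {1,...,5}.
Pairs found: ({},{1,2,3,4,5}), ({1},{2,3,4,5}), ({2},{1,3,4,5}), ({3},{1,2,4,5}), ... (28 more)
Total ordered pairs: 32


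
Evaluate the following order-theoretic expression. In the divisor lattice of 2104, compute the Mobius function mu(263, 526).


In a divisor lattice, mu(a,b) = mu(b/a) where mu is the classical Mobius function.
b/a = 526/263 = 2
Prime factorization of 2: primes [2]
2 is squarefree with 1 prime factor(s), so mu(2) = (-1)^1 = -1


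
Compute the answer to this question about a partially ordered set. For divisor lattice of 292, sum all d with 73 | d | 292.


Interval [73,292] in divisors of 292: [73, 146, 292]
Sum = 511


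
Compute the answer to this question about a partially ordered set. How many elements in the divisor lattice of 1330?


Divisors of 1330: [1, 2, 5, 7, 10, 14, 19, 35, 38, 70, 95, 133, 190, 266, 665, 1330]
Count: 16


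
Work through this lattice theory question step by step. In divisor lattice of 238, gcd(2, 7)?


Meet=gcd.
gcd(2,7)=1


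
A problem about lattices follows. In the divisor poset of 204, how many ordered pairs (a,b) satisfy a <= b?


The order relation is {(a,b) : a <= b}, reflexive so it includes (a,a).
Examples: (1,1), (1,102), (1,12), (1,17), (1,2), ...
Total ordered pairs: 54


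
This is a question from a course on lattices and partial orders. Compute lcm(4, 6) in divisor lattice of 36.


In a divisor lattice, join = lcm (least common multiple).
gcd(4,6) = 2
lcm(4,6) = 4*6/gcd = 24/2 = 12


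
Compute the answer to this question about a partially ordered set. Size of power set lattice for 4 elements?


Power set = 2^n.
2^4 = 16


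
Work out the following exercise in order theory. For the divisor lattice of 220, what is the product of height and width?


Height = length of longest chain minus 1; width = size of largest antichain.
A maximum chain: 1 | 11 | 55 | 110 | 220  (height 4).
A maximum antichain: {4, 10, 22, 55}  (width 4).
Product = 4 * 4 = 16


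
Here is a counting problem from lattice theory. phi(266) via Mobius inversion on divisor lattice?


phi(n) = n * prod_{p|n} (1 - 1/p).
Prime divisors of 266: [2, 7, 19]
phi(266) = 266 * (1 - 1/2) * (1 - 1/7) * (1 - 1/19)
phi(266) = 108


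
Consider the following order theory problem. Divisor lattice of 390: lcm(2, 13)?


Join=lcm.
gcd(2,13)=1
lcm=26


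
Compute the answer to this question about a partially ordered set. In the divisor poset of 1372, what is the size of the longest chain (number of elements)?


A chain is a totally ordered subset; we count the number of elements in a maximum chain.
Compute, for each element x, the size of the longest chain ending at x:
  1: 1
  2: 2
  7: 2
  4: 3
  49: 3
  14: 3
  ...
A maximum chain: 1 < 2 < 4 < 28 < 196 < 1372
Number of elements in the longest chain: 6


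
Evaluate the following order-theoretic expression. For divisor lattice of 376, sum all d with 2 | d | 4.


Interval [2,4] in divisors of 376: [2, 4]
Sum = 6


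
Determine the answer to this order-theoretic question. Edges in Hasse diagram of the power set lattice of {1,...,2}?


A cover relation a -< b holds when a < b with no c strictly between.
Cover relations:
  {} -< {1}
  {} -< {2}
  {1} -< {1,2}
  {2} -< {1,2}
Total: 4


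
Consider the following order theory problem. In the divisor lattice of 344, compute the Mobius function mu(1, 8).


In a divisor lattice, mu(a,b) = mu(b/a) where mu is the classical Mobius function.
b/a = 8/1 = 8
Prime factorization of 8: primes [2]
8 is not squarefree, so mu(8) = 0


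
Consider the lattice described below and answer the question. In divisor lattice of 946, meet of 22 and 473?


In a divisor lattice, meet = gcd (greatest common divisor).
By Euclidean algorithm or factoring: gcd(22,473) = 11


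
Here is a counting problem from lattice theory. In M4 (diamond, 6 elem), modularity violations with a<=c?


Modular law: if a <= c then a v (b ^ c) = (a v b) ^ c.
Check all triples (a,b,c) with a <= c among 6 elements.
This lattice is modular (diamonds M_m and their chain-products are modular).
Total violating triples: 0


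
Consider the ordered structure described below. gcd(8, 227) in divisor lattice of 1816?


Meet=gcd.
gcd(8,227)=1


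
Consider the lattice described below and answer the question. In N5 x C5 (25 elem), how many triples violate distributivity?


Distributive law: a ^ (b v c) = (a ^ b) v (a ^ c).
Check all 25^3 = 15625 ordered triples (a,b,c).
  e.g. a=(b,0), b=(a,0), c=(c,0): lhs=(b,0) != rhs=(a,0)
  e.g. a=(b,0), b=(a,0), c=(c,1): lhs=(b,0) != rhs=(a,0)
Total violating triples: 250


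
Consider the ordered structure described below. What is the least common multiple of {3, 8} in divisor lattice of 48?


In a divisor lattice, join = lcm (least common multiple).
Compute lcm iteratively: start with first element, then lcm(current, next).
Elements: [3, 8]
lcm(3,8) = 24
Final lcm = 24


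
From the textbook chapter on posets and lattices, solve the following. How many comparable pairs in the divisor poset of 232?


A comparable pair {a,b} has a < b or b < a in the order.
Count unordered pairs where one element is strictly below the other.
Examples: {1,2}, {1,4}, {1,8}, {1,29}, ...
Total comparable pairs: 22


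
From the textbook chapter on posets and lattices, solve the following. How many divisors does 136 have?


Divisors of 136: [1, 2, 4, 8, 17, 34, 68, 136]
Count: 8


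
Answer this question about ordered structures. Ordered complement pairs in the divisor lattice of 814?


Complement pair (a,b): a meet b = bottom, a join b = top.
Here: gcd(a,b)=1 and lcm(a,b)=814, i.e. a*b=814 with a,b coprime.
Pairs found: (1,814), (2,407), (11,74), (22,37), ... (4 more)
Total ordered pairs: 8


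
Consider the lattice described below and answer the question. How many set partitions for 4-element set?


B(n) = number of set partitions of an n-element set.
B(n) satisfies the recurrence: B(n+1) = sum_k C(n,k)*B(k).
B(4) = 15


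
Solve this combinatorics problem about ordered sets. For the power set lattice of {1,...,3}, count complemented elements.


An element a is complemented if some b has a meet b = bottom, a join b = top.
every subset A has complement S\A, so all elements are complemented.
Complemented elements: {}, {1}, {2}, {3}, {1,2}, {1,3}, ... (2 more)
Count: 8


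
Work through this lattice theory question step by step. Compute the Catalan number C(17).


C(n) = C(2n, n) / (n+1).
C(34, 17) = 2333606220
C(17) = 2333606220 / 18 = 129644790


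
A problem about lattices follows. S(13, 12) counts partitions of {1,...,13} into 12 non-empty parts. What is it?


S(n,k) = k*S(n-1,k) + S(n-1,k-1).
S(12,12) = 1, S(12,11) = 66
S(13,12) = 12*1 + 66 = 12 + 66
S(13,12) = 78


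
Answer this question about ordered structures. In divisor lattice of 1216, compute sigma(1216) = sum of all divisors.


sigma(n) = sum of divisors.
Divisors of 1216: [1, 2, 4, 8, 16, 19, 32, 38, 64, 76, 152, 304, 608, 1216]
Sum = 2540


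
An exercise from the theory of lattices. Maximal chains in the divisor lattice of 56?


A maximal chain goes from the minimum element to a maximal element via cover relations.
Counting all min-to-max paths in the cover graph.
Total maximal chains: 4


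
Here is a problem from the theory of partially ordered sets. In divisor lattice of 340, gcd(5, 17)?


Meet=gcd.
gcd(5,17)=1


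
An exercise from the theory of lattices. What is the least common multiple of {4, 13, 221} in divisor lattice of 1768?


In a divisor lattice, join = lcm (least common multiple).
Compute lcm iteratively: start with first element, then lcm(current, next).
Elements: [4, 13, 221]
lcm(4,13) = 52
lcm(52,221) = 884
Final lcm = 884


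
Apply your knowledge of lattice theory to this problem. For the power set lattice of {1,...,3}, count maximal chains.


A maximal chain goes from the minimum element to a maximal element via cover relations.
Counting all min-to-max paths in the cover graph.
Total maximal chains: 6


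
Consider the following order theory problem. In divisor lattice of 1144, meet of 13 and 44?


In a divisor lattice, meet = gcd (greatest common divisor).
By Euclidean algorithm or factoring: gcd(13,44) = 1


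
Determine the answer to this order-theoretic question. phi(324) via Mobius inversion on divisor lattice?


phi(n) = n * prod_{p|n} (1 - 1/p).
Prime divisors of 324: [2, 3]
phi(324) = 324 * (1 - 1/2) * (1 - 1/3)
phi(324) = 108


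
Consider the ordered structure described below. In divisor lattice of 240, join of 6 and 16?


In a divisor lattice, join = lcm (least common multiple).
gcd(6,16) = 2
lcm(6,16) = 6*16/gcd = 96/2 = 48


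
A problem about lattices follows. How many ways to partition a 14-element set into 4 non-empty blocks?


S(n,k) = k*S(n-1,k) + S(n-1,k-1).
S(13,4) = 2532530, S(13,3) = 261625
S(14,4) = 4*2532530 + 261625 = 10130120 + 261625
S(14,4) = 10391745


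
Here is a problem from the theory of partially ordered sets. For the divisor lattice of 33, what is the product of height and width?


Height = length of longest chain minus 1; width = size of largest antichain.
A maximum chain: 1 | 11 | 33  (height 2).
A maximum antichain: {3, 11}  (width 2).
Product = 2 * 2 = 4


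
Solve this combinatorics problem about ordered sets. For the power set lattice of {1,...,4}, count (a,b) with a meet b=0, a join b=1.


Complement pair (a,b): a meet b = bottom, a join b = top.
Here: A intersect B = {} and A union B = {1,...,4}.
Pairs found: ({},{1,2,3,4}), ({1},{2,3,4}), ({2},{1,3,4}), ({3},{1,2,4}), ... (12 more)
Total ordered pairs: 16


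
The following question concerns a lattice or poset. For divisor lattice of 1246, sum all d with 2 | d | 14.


Interval [2,14] in divisors of 1246: [2, 14]
Sum = 16


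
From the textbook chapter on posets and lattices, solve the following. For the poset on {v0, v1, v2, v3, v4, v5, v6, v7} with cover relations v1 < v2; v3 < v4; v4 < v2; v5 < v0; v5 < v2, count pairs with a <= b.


The order relation is {(a,b) : a <= b}, reflexive so it includes (a,a).
Examples: (v0,v0), (v1,v1), (v1,v2), (v2,v2), (v3,v2), ...
Total ordered pairs: 14


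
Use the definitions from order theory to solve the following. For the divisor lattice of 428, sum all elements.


sigma(n) = sum of divisors.
Divisors of 428: [1, 2, 4, 107, 214, 428]
Sum = 756


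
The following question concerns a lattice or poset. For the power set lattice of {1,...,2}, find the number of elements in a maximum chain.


A chain is a totally ordered subset; we count the number of elements in a maximum chain.
Compute, for each element x, the size of the longest chain ending at x:
  {}: 1
  {1}: 2
  {2}: 2
  {1,2}: 3
A maximum chain: {} < {1} < {1,2}
Number of elements in the longest chain: 3


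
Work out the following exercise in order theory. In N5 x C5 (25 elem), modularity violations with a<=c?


Modular law: if a <= c then a v (b ^ c) = (a v b) ^ c.
Check all triples (a,b,c) with a <= c among 25 elements.
  e.g. a=(a,0), b=(c,0), c=(b,0): lhs=(a,0) != rhs=(b,0)
  e.g. a=(a,0), b=(c,1), c=(b,0): lhs=(a,0) != rhs=(b,0)
Total violating triples: 75


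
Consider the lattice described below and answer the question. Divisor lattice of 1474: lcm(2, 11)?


Join=lcm.
gcd(2,11)=1
lcm=22


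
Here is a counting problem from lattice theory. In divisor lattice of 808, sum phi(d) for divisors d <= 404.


Divisors of 808 up to 404: [1, 2, 4, 8, 101, 202, 404]
phi values: [1, 1, 2, 4, 100, 100, 200]
Sum = 408


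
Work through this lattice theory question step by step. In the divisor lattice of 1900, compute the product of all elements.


Divisors of 1900: [1, 2, 4, 5, 10, 19, 20, 25, 38, 50, 76, 95, 100, 190, 380, 475, 950, 1900]
Product = n^(d(n)/2) = 1900^(18/2)
Product = 322687697779000000000000000000


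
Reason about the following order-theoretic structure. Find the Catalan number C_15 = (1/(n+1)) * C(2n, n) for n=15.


C(n) = C(2n, n) / (n+1).
C(30, 15) = 155117520
C(15) = 155117520 / 16 = 9694845


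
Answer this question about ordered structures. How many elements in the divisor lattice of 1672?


Divisors of 1672: [1, 2, 4, 8, 11, 19, 22, 38, 44, 76, 88, 152, 209, 418, 836, 1672]
Count: 16


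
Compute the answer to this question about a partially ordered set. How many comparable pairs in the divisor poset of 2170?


A comparable pair {a,b} has a < b or b < a in the order.
Count unordered pairs where one element is strictly below the other.
Examples: {1,2}, {1,5}, {1,7}, {1,10}, ...
Total comparable pairs: 65


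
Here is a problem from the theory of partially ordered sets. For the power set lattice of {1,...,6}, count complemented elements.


An element a is complemented if some b has a meet b = bottom, a join b = top.
every subset A has complement S\A, so all elements are complemented.
Complemented elements: {}, {1}, {2}, {3}, {4}, {5}, ... (58 more)
Count: 64


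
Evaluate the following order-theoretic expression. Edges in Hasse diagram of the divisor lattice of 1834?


A cover relation a -< b holds when a < b with no c strictly between.
Cover relations:
  1 -< 2
  1 -< 7
  1 -< 131
  2 -< 14
  2 -< 262
  7 -< 14
  7 -< 917
  14 -< 1834
  ...4 more
Total: 12


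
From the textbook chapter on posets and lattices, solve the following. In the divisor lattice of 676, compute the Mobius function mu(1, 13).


In a divisor lattice, mu(a,b) = mu(b/a) where mu is the classical Mobius function.
b/a = 13/1 = 13
Prime factorization of 13: primes [13]
13 is squarefree with 1 prime factor(s), so mu(13) = (-1)^1 = -1


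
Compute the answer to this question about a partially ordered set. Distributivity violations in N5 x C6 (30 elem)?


Distributive law: a ^ (b v c) = (a ^ b) v (a ^ c).
Check all 30^3 = 27000 ordered triples (a,b,c).
  e.g. a=(b,0), b=(a,0), c=(c,0): lhs=(b,0) != rhs=(a,0)
  e.g. a=(b,0), b=(a,0), c=(c,1): lhs=(b,0) != rhs=(a,0)
Total violating triples: 432


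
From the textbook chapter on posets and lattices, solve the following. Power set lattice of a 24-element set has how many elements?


Power set = 2^n.
2^24 = 16777216


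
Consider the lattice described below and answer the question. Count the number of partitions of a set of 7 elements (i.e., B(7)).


B(n) = number of set partitions of an n-element set.
B(n) satisfies the recurrence: B(n+1) = sum_k C(n,k)*B(k).
B(7) = 877


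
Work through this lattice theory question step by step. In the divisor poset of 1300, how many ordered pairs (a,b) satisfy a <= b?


The order relation is {(a,b) : a <= b}, reflexive so it includes (a,a).
Examples: (1,1), (1,10), (1,100), (1,13), (1,130), ...
Total ordered pairs: 108


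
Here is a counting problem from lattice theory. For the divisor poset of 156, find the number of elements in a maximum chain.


A chain is a totally ordered subset; we count the number of elements in a maximum chain.
Compute, for each element x, the size of the longest chain ending at x:
  1: 1
  2: 2
  3: 2
  13: 2
  4: 3
  6: 3
  ...
A maximum chain: 1 < 2 < 4 < 12 < 156
Number of elements in the longest chain: 5


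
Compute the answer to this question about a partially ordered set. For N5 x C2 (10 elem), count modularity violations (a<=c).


Modular law: if a <= c then a v (b ^ c) = (a v b) ^ c.
Check all triples (a,b,c) with a <= c among 10 elements.
  e.g. a=(a,0), b=(c,0), c=(b,0): lhs=(a,0) != rhs=(b,0)
  e.g. a=(a,0), b=(c,1), c=(b,0): lhs=(a,0) != rhs=(b,0)
Total violating triples: 6


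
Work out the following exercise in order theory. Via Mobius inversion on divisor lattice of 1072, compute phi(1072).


phi(n) = n * prod_{p|n} (1 - 1/p).
Prime divisors of 1072: [2, 67]
phi(1072) = 1072 * (1 - 1/2) * (1 - 1/67)
phi(1072) = 528


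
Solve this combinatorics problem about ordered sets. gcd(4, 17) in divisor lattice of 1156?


Meet=gcd.
gcd(4,17)=1


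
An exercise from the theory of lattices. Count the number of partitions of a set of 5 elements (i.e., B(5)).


B(n) = number of set partitions of an n-element set.
B(n) satisfies the recurrence: B(n+1) = sum_k C(n,k)*B(k).
B(5) = 52


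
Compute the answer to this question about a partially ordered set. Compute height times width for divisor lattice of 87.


Height = length of longest chain minus 1; width = size of largest antichain.
A maximum chain: 1 | 29 | 87  (height 2).
A maximum antichain: {3, 29}  (width 2).
Product = 2 * 2 = 4


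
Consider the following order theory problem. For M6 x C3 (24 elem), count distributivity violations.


Distributive law: a ^ (b v c) = (a ^ b) v (a ^ c).
Check all 24^3 = 13824 ordered triples (a,b,c).
  e.g. a=(a1,0), b=(a2,0), c=(a3,0): lhs=(a1,0) != rhs=(0,0)
  e.g. a=(a1,0), b=(a2,0), c=(a3,1): lhs=(a1,0) != rhs=(0,0)
Total violating triples: 3240


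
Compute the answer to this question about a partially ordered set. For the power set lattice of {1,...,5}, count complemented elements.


An element a is complemented if some b has a meet b = bottom, a join b = top.
every subset A has complement S\A, so all elements are complemented.
Complemented elements: {}, {1}, {2}, {3}, {4}, {5}, ... (26 more)
Count: 32


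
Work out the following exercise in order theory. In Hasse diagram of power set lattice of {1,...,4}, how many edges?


A cover relation a -< b holds when a < b with no c strictly between.
Cover relations:
  {} -< {1}
  {} -< {2}
  {} -< {3}
  {} -< {4}
  {1} -< {1,2}
  {1} -< {1,3}
  {1} -< {1,4}
  {2} -< {1,2}
  ...24 more
Total: 32


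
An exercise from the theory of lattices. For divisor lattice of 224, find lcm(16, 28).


In a divisor lattice, join = lcm (least common multiple).
Compute lcm iteratively: start with first element, then lcm(current, next).
Elements: [16, 28]
lcm(16,28) = 112
Final lcm = 112


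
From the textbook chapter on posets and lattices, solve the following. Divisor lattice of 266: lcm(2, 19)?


Join=lcm.
gcd(2,19)=1
lcm=38


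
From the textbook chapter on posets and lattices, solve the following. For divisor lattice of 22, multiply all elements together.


Divisors of 22: [1, 2, 11, 22]
Product = n^(d(n)/2) = 22^(4/2)
Product = 484


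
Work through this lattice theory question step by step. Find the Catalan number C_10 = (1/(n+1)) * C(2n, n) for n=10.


C(n) = C(2n, n) / (n+1).
C(20, 10) = 184756
C(10) = 184756 / 11 = 16796


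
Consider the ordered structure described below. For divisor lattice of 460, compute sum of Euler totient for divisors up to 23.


Divisors of 460 up to 23: [1, 2, 4, 5, 10, 20, 23]
phi values: [1, 1, 2, 4, 4, 8, 22]
Sum = 42


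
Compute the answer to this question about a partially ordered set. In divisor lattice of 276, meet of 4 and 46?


In a divisor lattice, meet = gcd (greatest common divisor).
By Euclidean algorithm or factoring: gcd(4,46) = 2


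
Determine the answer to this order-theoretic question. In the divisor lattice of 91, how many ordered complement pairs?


Complement pair (a,b): a meet b = bottom, a join b = top.
Here: gcd(a,b)=1 and lcm(a,b)=91, i.e. a*b=91 with a,b coprime.
Pairs found: (1,91), (7,13), (13,7), (91,1)
Total ordered pairs: 4


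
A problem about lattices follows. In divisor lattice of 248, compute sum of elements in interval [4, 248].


Interval [4,248] in divisors of 248: [4, 8, 124, 248]
Sum = 384


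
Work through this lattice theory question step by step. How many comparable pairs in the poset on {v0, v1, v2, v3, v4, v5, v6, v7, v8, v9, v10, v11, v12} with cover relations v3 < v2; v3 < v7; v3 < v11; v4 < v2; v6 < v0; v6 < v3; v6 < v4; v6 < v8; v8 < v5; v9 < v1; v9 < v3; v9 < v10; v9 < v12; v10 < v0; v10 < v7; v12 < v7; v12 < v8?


A comparable pair {a,b} has a < b or b < a in the order.
Count unordered pairs where one element is strictly below the other.
Examples: {v0,v6}, {v0,v9}, {v0,v10}, {v1,v9}, ...
Total comparable pairs: 28


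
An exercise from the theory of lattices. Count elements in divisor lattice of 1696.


Divisors of 1696: [1, 2, 4, 8, 16, 32, 53, 106, 212, 424, 848, 1696]
Count: 12
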